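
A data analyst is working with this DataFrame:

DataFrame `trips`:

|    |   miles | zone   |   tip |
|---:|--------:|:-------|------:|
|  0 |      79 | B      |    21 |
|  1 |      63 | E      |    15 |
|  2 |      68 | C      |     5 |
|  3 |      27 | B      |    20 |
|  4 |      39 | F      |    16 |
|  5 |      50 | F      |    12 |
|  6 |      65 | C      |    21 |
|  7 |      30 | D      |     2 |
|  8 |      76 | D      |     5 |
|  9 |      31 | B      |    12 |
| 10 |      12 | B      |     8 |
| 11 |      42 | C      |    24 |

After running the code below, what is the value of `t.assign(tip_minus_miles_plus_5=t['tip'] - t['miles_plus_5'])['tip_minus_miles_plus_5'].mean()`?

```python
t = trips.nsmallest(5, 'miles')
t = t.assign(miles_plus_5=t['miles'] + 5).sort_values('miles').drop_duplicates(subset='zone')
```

-23.3333333333

take 5 rows with smallest miles:
    miles zone  tip
10     12    B    8
3      27    B   20
7      30    D    2
9      31    B   12
4      39    F   16
add column miles_plus_5 = t['miles'] + 5:
    miles zone  tip  miles_plus_5
10     12    B    8            17
3      27    B   20            32
7      30    D    2            35
9      31    B   12            36
4      39    F   16            44
sort by miles:
    miles zone  tip  miles_plus_5
10     12    B    8            17
3      27    B   20            32
7      30    D    2            35
9      31    B   12            36
4      39    F   16            44
drop duplicate zone (keep=first):
    miles zone  tip  miles_plus_5
10     12    B    8            17
7      30    D    2            35
4      39    F   16            44
add column tip_minus_miles_plus_5 = t['tip'] - t['miles_plus_5']:
    miles zone  tip  miles_plus_5  tip_minus_miles_plus_5
10     12    B    8            17                      -9
7      30    D    2            35                     -33
4      39    F   16            44                     -28
Reading off the mean of column 'tip_minus_miles_plus_5', we get -23.3333333333.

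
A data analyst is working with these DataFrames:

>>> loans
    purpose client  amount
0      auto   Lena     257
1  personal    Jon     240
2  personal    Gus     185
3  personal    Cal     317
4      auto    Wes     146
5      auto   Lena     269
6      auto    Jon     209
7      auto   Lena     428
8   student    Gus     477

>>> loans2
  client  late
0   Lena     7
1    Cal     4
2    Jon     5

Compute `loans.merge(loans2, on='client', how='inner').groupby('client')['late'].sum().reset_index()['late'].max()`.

21

merge on 'client' (how='inner') → 6 rows:
    purpose client  amount  late
0      auto   Lena     257     7
1  personal    Jon     240     5
2  personal    Cal     317     4
3      auto   Lena     269     7
4      auto    Jon     209     5
5      auto   Lena     428     7
group by client, sum of late:
client
Cal      4
Jon     10
Lena    21
Name: late, dtype: int64
reset_index():
  client  late
0    Cal     4
1    Jon    10
2   Lena    21
The max of column 'late' is 21.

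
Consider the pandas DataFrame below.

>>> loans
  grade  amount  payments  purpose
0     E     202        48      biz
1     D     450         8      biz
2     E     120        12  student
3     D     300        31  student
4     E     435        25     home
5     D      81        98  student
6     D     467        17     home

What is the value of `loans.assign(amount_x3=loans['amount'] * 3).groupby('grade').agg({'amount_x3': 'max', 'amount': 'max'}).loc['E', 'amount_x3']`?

add column amount_x3 = loans['amount'] * 3:
  grade  amount  payments  purpose  amount_x3
0     E     202        48      biz        606
1     D     450         8      biz       1350
2     E     120        12  student        360
3     D     300        31  student        900
4     E     435        25     home       1305
5     D      81        98  student        243
6     D     467        17     home       1401
group by grade: max(amount_x3), max(amount):
       amount_x3  amount
grade                   
D           1401     467
E           1305     435
The value at row 'E', column 'amount_x3' is 1305.

1305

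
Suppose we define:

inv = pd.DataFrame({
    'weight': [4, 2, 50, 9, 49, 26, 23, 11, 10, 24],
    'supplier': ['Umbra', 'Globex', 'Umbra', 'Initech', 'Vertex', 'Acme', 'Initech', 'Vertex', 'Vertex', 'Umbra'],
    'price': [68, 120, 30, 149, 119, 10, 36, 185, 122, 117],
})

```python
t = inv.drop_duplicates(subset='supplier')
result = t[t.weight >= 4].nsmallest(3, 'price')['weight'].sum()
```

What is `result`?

79

drop duplicate supplier (keep=first):
   weight supplier  price
0       4    Umbra     68
1       2   Globex    120
3       9  Initech    149
4      49   Vertex    119
5      26     Acme     10
filter rows where weight >= 4:
   weight supplier  price
0       4    Umbra     68
3       9  Initech    149
4      49   Vertex    119
5      26     Acme     10
take 3 rows with smallest price:
   weight supplier  price
5      26     Acme     10
0       4    Umbra     68
4      49   Vertex    119
Then the sum of column 'weight': 79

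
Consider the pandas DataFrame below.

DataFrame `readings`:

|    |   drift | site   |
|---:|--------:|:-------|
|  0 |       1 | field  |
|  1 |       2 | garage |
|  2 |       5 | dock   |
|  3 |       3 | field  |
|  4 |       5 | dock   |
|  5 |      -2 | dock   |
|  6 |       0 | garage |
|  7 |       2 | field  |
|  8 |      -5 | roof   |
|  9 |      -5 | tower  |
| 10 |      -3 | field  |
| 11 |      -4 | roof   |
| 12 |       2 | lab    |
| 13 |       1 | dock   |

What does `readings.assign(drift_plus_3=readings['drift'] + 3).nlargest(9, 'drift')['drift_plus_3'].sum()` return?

48

add column drift_plus_3 = readings['drift'] + 3:
    drift    site  drift_plus_3
0       1   field             4
1       2  garage             5
2       5    dock             8
3       3   field             6
4       5    dock             8
5      -2    dock             1
6       0  garage             3
7       2   field             5
8      -5    roof            -2
9      -5   tower            -2
10     -3   field             0
11     -4    roof            -1
12      2     lab             5
13      1    dock             4
take 9 rows with largest drift:
    drift    site  drift_plus_3
2       5    dock             8
4       5    dock             8
3       3   field             6
1       2  garage             5
7       2   field             5
12      2     lab             5
0       1   field             4
13      1    dock             4
6       0  garage             3
So sum() = 48.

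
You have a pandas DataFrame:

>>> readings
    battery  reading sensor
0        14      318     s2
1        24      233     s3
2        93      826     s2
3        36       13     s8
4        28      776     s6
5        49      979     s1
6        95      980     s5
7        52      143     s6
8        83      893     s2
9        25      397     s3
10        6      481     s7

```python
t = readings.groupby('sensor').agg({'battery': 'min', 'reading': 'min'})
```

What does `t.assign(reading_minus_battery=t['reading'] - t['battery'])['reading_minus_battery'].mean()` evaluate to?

group by sensor: min(battery), min(reading):
        battery  reading
sensor                  
s1           49      979
s2           14      318
s3           24      233
s5           95      980
s6           28      143
s7            6      481
s8           36       13
add column reading_minus_battery = t['reading'] - t['battery']:
        battery  reading  reading_minus_battery
sensor                                         
s1           49      979                    930
s2           14      318                    304
s3           24      233                    209
s5           95      980                    885
s6           28      143                    115
s7            6      481                    475
s8           36       13                    -23

413.571428571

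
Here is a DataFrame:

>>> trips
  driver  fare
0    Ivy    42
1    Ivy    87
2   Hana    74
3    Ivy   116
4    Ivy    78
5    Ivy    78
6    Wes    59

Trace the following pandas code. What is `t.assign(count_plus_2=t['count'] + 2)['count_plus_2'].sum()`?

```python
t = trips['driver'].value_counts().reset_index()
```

value_counts of driver:
driver
Ivy     5
Hana    1
Wes     1
Name: count, dtype: int64
reset_index():
  driver  count
0    Ivy      5
1   Hana      1
2    Wes      1
add column count_plus_2 = t['count'] + 2:
  driver  count  count_plus_2
0    Ivy      5             7
1   Hana      1             3
2    Wes      1             3
Finally, sum of column 'count_plus_2' = 13.

13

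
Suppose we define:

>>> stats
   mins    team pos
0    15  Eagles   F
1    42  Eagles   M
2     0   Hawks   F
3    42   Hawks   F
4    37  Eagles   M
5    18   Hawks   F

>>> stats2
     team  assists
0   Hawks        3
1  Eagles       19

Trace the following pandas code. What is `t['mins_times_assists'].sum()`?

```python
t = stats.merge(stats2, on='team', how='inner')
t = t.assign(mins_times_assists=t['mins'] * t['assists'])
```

merge on 'team' (how='inner') → 6 rows:
   mins    team pos  assists
0    15  Eagles   F       19
1    42  Eagles   M       19
2     0   Hawks   F        3
3    42   Hawks   F        3
4    37  Eagles   M       19
5    18   Hawks   F        3
add column mins_times_assists = t['mins'] * t['assists']:
   mins    team pos  assists  mins_times_assists
0    15  Eagles   F       19                 285
1    42  Eagles   M       19                 798
2     0   Hawks   F        3                   0
3    42   Hawks   F        3                 126
4    37  Eagles   M       19                 703
5    18   Hawks   F        3                  54
Taking the sum of column 'mins_times_assists' gives 1966.

1966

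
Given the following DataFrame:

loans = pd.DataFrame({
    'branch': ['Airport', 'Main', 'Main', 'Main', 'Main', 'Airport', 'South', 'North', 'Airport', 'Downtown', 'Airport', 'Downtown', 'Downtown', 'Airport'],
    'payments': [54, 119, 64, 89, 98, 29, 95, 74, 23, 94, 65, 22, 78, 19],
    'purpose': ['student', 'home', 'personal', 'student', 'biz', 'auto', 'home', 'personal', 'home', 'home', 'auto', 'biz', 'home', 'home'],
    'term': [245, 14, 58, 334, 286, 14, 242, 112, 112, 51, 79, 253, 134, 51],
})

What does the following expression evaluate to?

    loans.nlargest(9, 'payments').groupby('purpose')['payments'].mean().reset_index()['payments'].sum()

417.5

take 9 rows with largest payments:
      branch  payments   purpose  term
1       Main       119      home    14
4       Main        98       biz   286
6      South        95      home   242
9   Downtown        94      home    51
3       Main        89   student   334
12  Downtown        78      home   134
7      North        74  personal   112
10   Airport        65      auto    79
2       Main        64  personal    58
group by purpose, mean of payments:
purpose
auto        65.0
biz         98.0
home        96.5
personal    69.0
student     89.0
Name: payments, dtype: float64
reset_index():
    purpose  payments
0      auto      65.0
1       biz      98.0
2      home      96.5
3  personal      69.0
4   student      89.0
Then the sum of column 'payments': 417.5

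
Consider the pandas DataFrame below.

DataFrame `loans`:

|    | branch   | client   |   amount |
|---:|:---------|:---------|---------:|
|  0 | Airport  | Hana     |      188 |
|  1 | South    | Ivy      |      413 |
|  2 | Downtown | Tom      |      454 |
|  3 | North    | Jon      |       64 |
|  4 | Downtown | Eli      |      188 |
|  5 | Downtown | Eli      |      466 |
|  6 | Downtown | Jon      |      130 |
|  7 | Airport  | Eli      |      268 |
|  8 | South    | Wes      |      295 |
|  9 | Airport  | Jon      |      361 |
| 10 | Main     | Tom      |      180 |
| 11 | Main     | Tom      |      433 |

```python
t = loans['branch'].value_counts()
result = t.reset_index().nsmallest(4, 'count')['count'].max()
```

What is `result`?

3

value_counts of branch:
branch
Downtown    4
Airport     3
South       2
Main        2
North       1
Name: count, dtype: int64
reset_index():
     branch  count
0  Downtown      4
1   Airport      3
2     South      2
3      Main      2
4     North      1
take 4 rows with smallest count:
    branch  count
4    North      1
2    South      2
3     Main      2
1  Airport      3
The max of column 'count' is 3.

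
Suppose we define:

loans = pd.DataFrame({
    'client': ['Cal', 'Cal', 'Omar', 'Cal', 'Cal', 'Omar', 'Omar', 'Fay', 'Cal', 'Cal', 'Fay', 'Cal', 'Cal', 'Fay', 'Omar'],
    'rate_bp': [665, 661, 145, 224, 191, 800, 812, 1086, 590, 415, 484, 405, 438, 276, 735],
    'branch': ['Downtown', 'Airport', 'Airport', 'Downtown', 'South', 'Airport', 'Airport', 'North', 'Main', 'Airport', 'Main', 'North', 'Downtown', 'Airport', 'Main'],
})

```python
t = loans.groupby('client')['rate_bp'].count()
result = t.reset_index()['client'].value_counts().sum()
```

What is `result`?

3

group by client, count of rate_bp:
client
Cal     8
Fay     3
Omar    4
Name: rate_bp, dtype: int64
reset_index():
  client  rate_bp
0    Cal        8
1    Fay        3
2   Omar        4
value_counts of client:
client
Cal     1
Fay     1
Omar    1
Name: count, dtype: int64
Hence 3.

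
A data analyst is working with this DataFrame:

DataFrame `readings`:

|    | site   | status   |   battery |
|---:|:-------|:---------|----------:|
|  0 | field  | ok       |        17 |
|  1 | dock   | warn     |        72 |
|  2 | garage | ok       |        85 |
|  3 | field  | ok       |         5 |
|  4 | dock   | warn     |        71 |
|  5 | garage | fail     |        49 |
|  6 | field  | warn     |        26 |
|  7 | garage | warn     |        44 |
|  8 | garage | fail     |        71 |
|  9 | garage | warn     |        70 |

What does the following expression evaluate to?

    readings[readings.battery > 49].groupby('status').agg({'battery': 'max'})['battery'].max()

filter rows where battery > 49:
     site status  battery
1    dock   warn       72
2  garage     ok       85
4    dock   warn       71
8  garage   fail       71
9  garage   warn       70
group by status, max of battery:
        battery
status         
fail         71
ok           85
warn         72
Reading off the max of column 'battery', we get 85.

85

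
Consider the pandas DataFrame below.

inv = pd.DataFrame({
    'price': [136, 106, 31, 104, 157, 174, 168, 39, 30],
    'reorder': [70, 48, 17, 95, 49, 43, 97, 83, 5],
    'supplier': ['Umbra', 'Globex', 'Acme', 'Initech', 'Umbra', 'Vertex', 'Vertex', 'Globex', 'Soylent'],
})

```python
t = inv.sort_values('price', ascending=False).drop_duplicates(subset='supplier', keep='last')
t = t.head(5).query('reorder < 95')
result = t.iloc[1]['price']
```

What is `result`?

39

sort by price descending:
   price  reorder supplier
5    174       43   Vertex
6    168       97   Vertex
4    157       49    Umbra
0    136       70    Umbra
1    106       48   Globex
3    104       95  Initech
7     39       83   Globex
2     31       17     Acme
8     30        5  Soylent
drop duplicate supplier (keep=last):
   price  reorder supplier
6    168       97   Vertex
0    136       70    Umbra
3    104       95  Initech
7     39       83   Globex
2     31       17     Acme
8     30        5  Soylent
take first 5 rows:
   price  reorder supplier
6    168       97   Vertex
0    136       70    Umbra
3    104       95  Initech
7     39       83   Globex
2     31       17     Acme
filter rows where reorder < 95:
   price  reorder supplier
0    136       70    Umbra
7     39       83   Globex
2     31       17     Acme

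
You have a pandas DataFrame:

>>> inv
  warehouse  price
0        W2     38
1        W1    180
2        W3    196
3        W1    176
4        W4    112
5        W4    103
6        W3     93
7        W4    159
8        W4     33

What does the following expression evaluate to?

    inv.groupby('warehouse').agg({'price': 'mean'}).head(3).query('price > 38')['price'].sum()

322.5

group by warehouse, mean of price:
            price
warehouse        
W1         178.00
W2          38.00
W3         144.50
W4         101.75
take first 3 rows:
           price
warehouse       
W1         178.0
W2          38.0
W3         144.5
filter rows where price > 38:
           price
warehouse       
W1         178.0
W3         144.5
Hence 322.5.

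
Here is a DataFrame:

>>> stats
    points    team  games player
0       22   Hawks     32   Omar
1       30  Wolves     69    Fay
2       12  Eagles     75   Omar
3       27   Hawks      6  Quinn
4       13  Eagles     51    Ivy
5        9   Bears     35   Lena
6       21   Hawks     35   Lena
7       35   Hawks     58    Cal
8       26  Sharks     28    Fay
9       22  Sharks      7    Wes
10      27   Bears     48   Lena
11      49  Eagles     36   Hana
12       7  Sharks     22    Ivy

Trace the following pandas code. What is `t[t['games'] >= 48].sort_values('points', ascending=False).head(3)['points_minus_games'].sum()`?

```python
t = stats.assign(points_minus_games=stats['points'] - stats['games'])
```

-83

add column points_minus_games = stats['points'] - stats['games']:
    points    team  games player  points_minus_games
0       22   Hawks     32   Omar                 -10
1       30  Wolves     69    Fay                 -39
2       12  Eagles     75   Omar                 -63
3       27   Hawks      6  Quinn                  21
4       13  Eagles     51    Ivy                 -38
5        9   Bears     35   Lena                 -26
6       21   Hawks     35   Lena                 -14
7       35   Hawks     58    Cal                 -23
8       26  Sharks     28    Fay                  -2
9       22  Sharks      7    Wes                  15
10      27   Bears     48   Lena                 -21
11      49  Eagles     36   Hana                  13
12       7  Sharks     22    Ivy                 -15
filter rows where games >= 48:
    points    team  games player  points_minus_games
1       30  Wolves     69    Fay                 -39
2       12  Eagles     75   Omar                 -63
4       13  Eagles     51    Ivy                 -38
7       35   Hawks     58    Cal                 -23
10      27   Bears     48   Lena                 -21
sort by points descending:
    points    team  games player  points_minus_games
7       35   Hawks     58    Cal                 -23
1       30  Wolves     69    Fay                 -39
10      27   Bears     48   Lena                 -21
4       13  Eagles     51    Ivy                 -38
2       12  Eagles     75   Omar                 -63
take first 3 rows:
    points    team  games player  points_minus_games
7       35   Hawks     58    Cal                 -23
1       30  Wolves     69    Fay                 -39
10      27   Bears     48   Lena                 -21
Hence -83.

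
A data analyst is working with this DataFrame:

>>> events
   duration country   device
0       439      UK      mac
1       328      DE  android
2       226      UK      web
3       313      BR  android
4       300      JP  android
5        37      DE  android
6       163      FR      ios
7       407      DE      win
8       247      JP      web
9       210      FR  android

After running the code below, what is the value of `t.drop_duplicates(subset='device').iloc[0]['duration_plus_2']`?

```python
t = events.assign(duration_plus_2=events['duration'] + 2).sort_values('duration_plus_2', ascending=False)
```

add column duration_plus_2 = events['duration'] + 2:
   duration country   device  duration_plus_2
0       439      UK      mac              441
1       328      DE  android              330
2       226      UK      web              228
3       313      BR  android              315
4       300      JP  android              302
5        37      DE  android               39
6       163      FR      ios              165
7       407      DE      win              409
8       247      JP      web              249
9       210      FR  android              212
sort by duration_plus_2 descending:
   duration country   device  duration_plus_2
0       439      UK      mac              441
7       407      DE      win              409
1       328      DE  android              330
3       313      BR  android              315
4       300      JP  android              302
8       247      JP      web              249
2       226      UK      web              228
9       210      FR  android              212
6       163      FR      ios              165
5        37      DE  android               39
drop duplicate device (keep=first):
   duration country   device  duration_plus_2
0       439      UK      mac              441
7       407      DE      win              409
1       328      DE  android              330
8       247      JP      web              249
6       163      FR      ios              165
Finally, value at position 0, column 'duration_plus_2' = 441.

441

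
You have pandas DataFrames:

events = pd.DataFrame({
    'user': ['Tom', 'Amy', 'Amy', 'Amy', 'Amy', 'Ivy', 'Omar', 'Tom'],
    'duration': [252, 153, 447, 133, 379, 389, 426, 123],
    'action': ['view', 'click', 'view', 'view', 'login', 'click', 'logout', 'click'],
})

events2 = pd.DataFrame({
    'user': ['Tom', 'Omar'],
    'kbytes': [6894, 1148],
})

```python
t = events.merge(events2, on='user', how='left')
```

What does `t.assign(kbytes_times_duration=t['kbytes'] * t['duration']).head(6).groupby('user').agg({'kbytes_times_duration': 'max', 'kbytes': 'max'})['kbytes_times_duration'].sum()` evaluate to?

merge on 'user' (how='left') → 8 rows:
   user  duration  action  kbytes
0   Tom       252    view  6894.0
1   Amy       153   click     NaN
2   Amy       447    view     NaN
3   Amy       133    view     NaN
4   Amy       379   login     NaN
5   Ivy       389   click     NaN
6  Omar       426  logout  1148.0
7   Tom       123   click  6894.0
add column kbytes_times_duration = t['kbytes'] * t['duration']:
   user  duration  action  kbytes  kbytes_times_duration
0   Tom       252    view  6894.0              1737288.0
1   Amy       153   click     NaN                    NaN
2   Amy       447    view     NaN                    NaN
3   Amy       133    view     NaN                    NaN
4   Amy       379   login     NaN                    NaN
5   Ivy       389   click     NaN                    NaN
6  Omar       426  logout  1148.0               489048.0
7   Tom       123   click  6894.0               847962.0
take first 6 rows:
  user  duration action  kbytes  kbytes_times_duration
0  Tom       252   view  6894.0              1737288.0
1  Amy       153  click     NaN                    NaN
2  Amy       447   view     NaN                    NaN
3  Amy       133   view     NaN                    NaN
4  Amy       379  login     NaN                    NaN
5  Ivy       389  click     NaN                    NaN
group by user: max(kbytes_times_duration), max(kbytes):
      kbytes_times_duration  kbytes
user                               
Amy                     NaN     NaN
Ivy                     NaN     NaN
Tom               1737288.0  6894.0

1737288.0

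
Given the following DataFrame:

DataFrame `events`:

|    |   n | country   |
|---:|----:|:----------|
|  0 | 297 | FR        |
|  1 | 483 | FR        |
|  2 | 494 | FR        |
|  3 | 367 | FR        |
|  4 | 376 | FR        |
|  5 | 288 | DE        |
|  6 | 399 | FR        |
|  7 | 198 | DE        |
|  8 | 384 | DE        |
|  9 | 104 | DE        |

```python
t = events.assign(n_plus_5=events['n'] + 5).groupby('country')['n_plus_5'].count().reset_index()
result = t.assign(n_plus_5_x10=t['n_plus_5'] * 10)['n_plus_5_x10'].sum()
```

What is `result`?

add column n_plus_5 = events['n'] + 5:
     n country  n_plus_5
0  297      FR       302
1  483      FR       488
2  494      FR       499
3  367      FR       372
4  376      FR       381
5  288      DE       293
6  399      FR       404
7  198      DE       203
8  384      DE       389
9  104      DE       109
group by country, count of n_plus_5:
country
DE    4
FR    6
Name: n_plus_5, dtype: int64
reset_index():
  country  n_plus_5
0      DE         4
1      FR         6
add column n_plus_5_x10 = t['n_plus_5'] * 10:
  country  n_plus_5  n_plus_5_x10
0      DE         4            40
1      FR         6            60
Finally, sum of column 'n_plus_5_x10' = 100.

100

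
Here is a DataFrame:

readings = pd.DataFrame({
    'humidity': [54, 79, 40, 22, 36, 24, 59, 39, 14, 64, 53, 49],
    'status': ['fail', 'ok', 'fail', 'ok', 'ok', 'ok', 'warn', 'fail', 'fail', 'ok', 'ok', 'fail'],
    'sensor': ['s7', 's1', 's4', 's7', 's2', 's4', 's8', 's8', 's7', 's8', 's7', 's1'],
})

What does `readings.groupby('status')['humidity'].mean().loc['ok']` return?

group by status, mean of humidity:
status
fail    39.200000
ok      46.333333
warn    59.000000
Name: humidity, dtype: float64

46.3333333333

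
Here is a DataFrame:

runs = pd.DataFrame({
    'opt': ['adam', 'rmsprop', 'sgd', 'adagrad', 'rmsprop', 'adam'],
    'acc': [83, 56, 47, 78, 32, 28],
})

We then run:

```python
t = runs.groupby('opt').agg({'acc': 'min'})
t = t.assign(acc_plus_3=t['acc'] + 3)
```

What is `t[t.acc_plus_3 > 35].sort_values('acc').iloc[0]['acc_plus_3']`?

group by opt, min of acc:
         acc
opt         
adagrad   78
adam      28
rmsprop   32
sgd       47
add column acc_plus_3 = t['acc'] + 3:
         acc  acc_plus_3
opt                     
adagrad   78          81
adam      28          31
rmsprop   32          35
sgd       47          50
filter rows where acc_plus_3 > 35:
         acc  acc_plus_3
opt                     
adagrad   78          81
sgd       47          50
sort by acc:
         acc  acc_plus_3
opt                     
sgd       47          50
adagrad   78          81
value at position 0, column 'acc_plus_3' → 50

50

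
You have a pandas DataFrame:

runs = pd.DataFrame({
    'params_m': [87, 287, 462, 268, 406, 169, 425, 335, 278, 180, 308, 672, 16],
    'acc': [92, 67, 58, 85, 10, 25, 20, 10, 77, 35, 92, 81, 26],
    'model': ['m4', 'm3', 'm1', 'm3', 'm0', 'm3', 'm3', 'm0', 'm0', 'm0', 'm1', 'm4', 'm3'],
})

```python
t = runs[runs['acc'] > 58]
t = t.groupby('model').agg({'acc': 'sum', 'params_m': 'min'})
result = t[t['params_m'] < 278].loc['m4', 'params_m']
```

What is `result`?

87

filter rows where acc > 58:
    params_m  acc model
0         87   92    m4
1        287   67    m3
3        268   85    m3
8        278   77    m0
10       308   92    m1
11       672   81    m4
group by model: sum(acc), min(params_m):
       acc  params_m
model               
m0      77       278
m1      92       308
m3     152       268
m4     173        87
filter rows where params_m < 278:
       acc  params_m
model               
m3     152       268
m4     173        87
Taking the value at row 'm4', column 'params_m' gives 87.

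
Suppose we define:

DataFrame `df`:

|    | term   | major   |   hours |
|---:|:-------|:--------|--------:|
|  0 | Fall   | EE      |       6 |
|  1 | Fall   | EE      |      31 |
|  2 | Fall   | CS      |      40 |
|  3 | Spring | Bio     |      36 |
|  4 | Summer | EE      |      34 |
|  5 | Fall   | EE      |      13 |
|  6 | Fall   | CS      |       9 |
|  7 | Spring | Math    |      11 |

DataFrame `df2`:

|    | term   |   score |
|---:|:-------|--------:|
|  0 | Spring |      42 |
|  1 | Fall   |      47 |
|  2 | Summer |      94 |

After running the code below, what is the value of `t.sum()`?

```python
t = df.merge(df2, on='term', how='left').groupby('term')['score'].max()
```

183

merge on 'term' (how='left') → 8 rows:
     term major  hours  score
0    Fall    EE      6     47
1    Fall    EE     31     47
2    Fall    CS     40     47
3  Spring   Bio     36     42
4  Summer    EE     34     94
5    Fall    EE     13     47
6    Fall    CS      9     47
7  Spring  Math     11     42
group by term, max of score:
term
Fall      47
Spring    42
Summer    94
Name: score, dtype: int64
Finally, sum of the resulting series = 183.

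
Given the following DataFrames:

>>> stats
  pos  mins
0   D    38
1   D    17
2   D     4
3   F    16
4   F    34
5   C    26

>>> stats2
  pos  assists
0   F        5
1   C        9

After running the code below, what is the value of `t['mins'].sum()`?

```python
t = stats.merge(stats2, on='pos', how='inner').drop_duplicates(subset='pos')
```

42

merge on 'pos' (how='inner') → 3 rows:
  pos  mins  assists
0   F    16        5
1   F    34        5
2   C    26        9
drop duplicate pos (keep=first):
  pos  mins  assists
0   F    16        5
2   C    26        9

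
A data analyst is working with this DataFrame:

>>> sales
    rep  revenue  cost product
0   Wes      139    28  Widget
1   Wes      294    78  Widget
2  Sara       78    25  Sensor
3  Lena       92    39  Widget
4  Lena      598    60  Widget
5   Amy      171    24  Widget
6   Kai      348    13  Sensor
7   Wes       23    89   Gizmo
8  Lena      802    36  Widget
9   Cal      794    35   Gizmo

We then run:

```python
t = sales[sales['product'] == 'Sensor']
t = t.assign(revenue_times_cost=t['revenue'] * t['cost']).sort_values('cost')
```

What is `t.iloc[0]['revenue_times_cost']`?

filter rows where product == 'Sensor':
    rep  revenue  cost product
2  Sara       78    25  Sensor
6   Kai      348    13  Sensor
add column revenue_times_cost = t['revenue'] * t['cost']:
    rep  revenue  cost product  revenue_times_cost
2  Sara       78    25  Sensor                1950
6   Kai      348    13  Sensor                4524
sort by cost:
    rep  revenue  cost product  revenue_times_cost
6   Kai      348    13  Sensor                4524
2  Sara       78    25  Sensor                1950
Then the value at position 0, column 'revenue_times_cost': 4524

4524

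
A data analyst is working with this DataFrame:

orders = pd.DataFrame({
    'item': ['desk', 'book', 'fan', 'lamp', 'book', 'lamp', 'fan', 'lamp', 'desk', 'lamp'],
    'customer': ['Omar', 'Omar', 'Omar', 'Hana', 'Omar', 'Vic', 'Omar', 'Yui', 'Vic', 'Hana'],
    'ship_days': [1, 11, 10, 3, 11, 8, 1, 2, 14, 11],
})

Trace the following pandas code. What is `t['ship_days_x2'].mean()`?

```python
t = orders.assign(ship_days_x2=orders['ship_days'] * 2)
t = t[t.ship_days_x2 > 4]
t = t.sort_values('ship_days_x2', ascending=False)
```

add column ship_days_x2 = orders['ship_days'] * 2:
   item customer  ship_days  ship_days_x2
0  desk     Omar          1             2
1  book     Omar         11            22
2   fan     Omar         10            20
3  lamp     Hana          3             6
4  book     Omar         11            22
5  lamp      Vic          8            16
6   fan     Omar          1             2
7  lamp      Yui          2             4
8  desk      Vic         14            28
9  lamp     Hana         11            22
filter rows where ship_days_x2 > 4:
   item customer  ship_days  ship_days_x2
1  book     Omar         11            22
2   fan     Omar         10            20
3  lamp     Hana          3             6
4  book     Omar         11            22
5  lamp      Vic          8            16
8  desk      Vic         14            28
9  lamp     Hana         11            22
sort by ship_days_x2 descending:
   item customer  ship_days  ship_days_x2
8  desk      Vic         14            28
1  book     Omar         11            22
4  book     Omar         11            22
9  lamp     Hana         11            22
2   fan     Omar         10            20
5  lamp      Vic          8            16
3  lamp     Hana          3             6
Hence 19.4285714286.

19.4285714286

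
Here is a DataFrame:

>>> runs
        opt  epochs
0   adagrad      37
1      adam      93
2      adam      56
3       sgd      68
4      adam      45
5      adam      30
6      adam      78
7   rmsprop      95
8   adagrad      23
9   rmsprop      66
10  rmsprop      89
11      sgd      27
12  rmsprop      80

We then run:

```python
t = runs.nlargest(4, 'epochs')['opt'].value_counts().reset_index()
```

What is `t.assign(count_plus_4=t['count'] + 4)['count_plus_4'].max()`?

7

take 4 rows with largest epochs:
        opt  epochs
7   rmsprop      95
1      adam      93
10  rmsprop      89
12  rmsprop      80
value_counts of opt:
opt
rmsprop    3
adam       1
Name: count, dtype: int64
reset_index():
       opt  count
0  rmsprop      3
1     adam      1
add column count_plus_4 = t['count'] + 4:
       opt  count  count_plus_4
0  rmsprop      3             7
1     adam      1             5
Hence 7.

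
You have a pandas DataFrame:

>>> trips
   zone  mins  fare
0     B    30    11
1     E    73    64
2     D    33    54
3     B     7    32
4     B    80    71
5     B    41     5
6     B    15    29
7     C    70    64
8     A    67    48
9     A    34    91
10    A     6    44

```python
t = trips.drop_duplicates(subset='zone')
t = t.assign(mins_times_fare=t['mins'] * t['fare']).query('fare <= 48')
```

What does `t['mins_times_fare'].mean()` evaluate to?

drop duplicate zone (keep=first):
  zone  mins  fare
0    B    30    11
1    E    73    64
2    D    33    54
7    C    70    64
8    A    67    48
add column mins_times_fare = t['mins'] * t['fare']:
  zone  mins  fare  mins_times_fare
0    B    30    11              330
1    E    73    64             4672
2    D    33    54             1782
7    C    70    64             4480
8    A    67    48             3216
filter rows where fare <= 48:
  zone  mins  fare  mins_times_fare
0    B    30    11              330
8    A    67    48             3216
Then the mean of column 'mins_times_fare': 1773.0

1773.0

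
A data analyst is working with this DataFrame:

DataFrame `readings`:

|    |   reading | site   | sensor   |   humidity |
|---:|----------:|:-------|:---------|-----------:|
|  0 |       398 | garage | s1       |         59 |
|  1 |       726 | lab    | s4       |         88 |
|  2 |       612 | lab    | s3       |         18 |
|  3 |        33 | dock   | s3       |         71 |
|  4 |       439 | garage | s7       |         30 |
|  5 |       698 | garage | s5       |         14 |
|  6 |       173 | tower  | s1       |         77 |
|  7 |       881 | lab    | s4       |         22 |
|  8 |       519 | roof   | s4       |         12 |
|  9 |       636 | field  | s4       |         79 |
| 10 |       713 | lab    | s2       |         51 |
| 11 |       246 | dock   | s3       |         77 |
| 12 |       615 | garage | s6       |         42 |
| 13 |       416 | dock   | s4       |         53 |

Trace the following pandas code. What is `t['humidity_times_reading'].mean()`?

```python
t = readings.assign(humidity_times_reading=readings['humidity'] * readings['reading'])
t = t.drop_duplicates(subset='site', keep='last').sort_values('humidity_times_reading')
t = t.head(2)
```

9774.5

add column humidity_times_reading = readings['humidity'] * readings['reading']:
    reading    site sensor  humidity  humidity_times_reading
0       398  garage     s1        59                   23482
1       726     lab     s4        88                   63888
2       612     lab     s3        18                   11016
3        33    dock     s3        71                    2343
4       439  garage     s7        30                   13170
5       698  garage     s5        14                    9772
6       173   tower     s1        77                   13321
7       881     lab     s4        22                   19382
8       519    roof     s4        12                    6228
9       636   field     s4        79                   50244
10      713     lab     s2        51                   36363
11      246    dock     s3        77                   18942
12      615  garage     s6        42                   25830
13      416    dock     s4        53                   22048
drop duplicate site (keep=last):
    reading    site sensor  humidity  humidity_times_reading
6       173   tower     s1        77                   13321
8       519    roof     s4        12                    6228
9       636   field     s4        79                   50244
10      713     lab     s2        51                   36363
12      615  garage     s6        42                   25830
13      416    dock     s4        53                   22048
sort by humidity_times_reading:
    reading    site sensor  humidity  humidity_times_reading
8       519    roof     s4        12                    6228
6       173   tower     s1        77                   13321
13      416    dock     s4        53                   22048
12      615  garage     s6        42                   25830
10      713     lab     s2        51                   36363
9       636   field     s4        79                   50244
take first 2 rows:
   reading   site sensor  humidity  humidity_times_reading
8      519   roof     s4        12                    6228
6      173  tower     s1        77                   13321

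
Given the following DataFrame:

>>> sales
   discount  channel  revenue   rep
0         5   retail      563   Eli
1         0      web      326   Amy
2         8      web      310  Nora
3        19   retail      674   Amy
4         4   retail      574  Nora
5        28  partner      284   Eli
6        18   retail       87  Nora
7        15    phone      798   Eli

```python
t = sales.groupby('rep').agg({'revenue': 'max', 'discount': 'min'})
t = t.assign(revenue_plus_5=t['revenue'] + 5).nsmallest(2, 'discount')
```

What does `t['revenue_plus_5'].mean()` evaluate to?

group by rep: max(revenue), min(discount):
      revenue  discount
rep                    
Amy       674         0
Eli       798         5
Nora      574         4
add column revenue_plus_5 = t['revenue'] + 5:
      revenue  discount  revenue_plus_5
rep                                    
Amy       674         0             679
Eli       798         5             803
Nora      574         4             579
take 2 rows with smallest discount:
      revenue  discount  revenue_plus_5
rep                                    
Amy       674         0             679
Nora      574         4             579
Hence 629.0.

629.0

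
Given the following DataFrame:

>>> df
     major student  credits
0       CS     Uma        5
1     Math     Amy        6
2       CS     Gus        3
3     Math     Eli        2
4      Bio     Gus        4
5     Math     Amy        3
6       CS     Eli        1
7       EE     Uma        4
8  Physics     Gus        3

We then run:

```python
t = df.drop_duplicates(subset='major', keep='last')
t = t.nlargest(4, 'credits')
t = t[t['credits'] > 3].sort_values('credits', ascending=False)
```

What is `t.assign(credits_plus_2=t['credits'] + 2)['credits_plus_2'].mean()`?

6.0

drop duplicate major (keep=last):
     major student  credits
4      Bio     Gus        4
5     Math     Amy        3
6       CS     Eli        1
7       EE     Uma        4
8  Physics     Gus        3
take 4 rows with largest credits:
     major student  credits
4      Bio     Gus        4
7       EE     Uma        4
5     Math     Amy        3
8  Physics     Gus        3
filter rows where credits > 3:
  major student  credits
4   Bio     Gus        4
7    EE     Uma        4
sort by credits descending:
  major student  credits
4   Bio     Gus        4
7    EE     Uma        4
add column credits_plus_2 = t['credits'] + 2:
  major student  credits  credits_plus_2
4   Bio     Gus        4               6
7    EE     Uma        4               6
Reading off the mean of column 'credits_plus_2', we get 6.0.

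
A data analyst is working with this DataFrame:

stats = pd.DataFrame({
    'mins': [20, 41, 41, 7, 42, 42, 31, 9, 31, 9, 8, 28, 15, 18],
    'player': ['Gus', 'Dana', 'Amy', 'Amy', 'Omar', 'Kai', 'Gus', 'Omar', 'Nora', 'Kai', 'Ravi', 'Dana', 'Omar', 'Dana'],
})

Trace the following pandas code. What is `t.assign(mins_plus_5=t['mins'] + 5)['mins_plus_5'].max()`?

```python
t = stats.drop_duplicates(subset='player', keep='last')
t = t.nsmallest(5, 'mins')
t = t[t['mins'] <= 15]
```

drop duplicate player (keep=last):
    mins player
3      7    Amy
6     31    Gus
8     31   Nora
9      9    Kai
10     8   Ravi
12    15   Omar
13    18   Dana
take 5 rows with smallest mins:
    mins player
3      7    Amy
10     8   Ravi
9      9    Kai
12    15   Omar
13    18   Dana
filter rows where mins <= 15:
    mins player
3      7    Amy
10     8   Ravi
9      9    Kai
12    15   Omar
add column mins_plus_5 = t['mins'] + 5:
    mins player  mins_plus_5
3      7    Amy           12
10     8   Ravi           13
9      9    Kai           14
12    15   Omar           20
Hence 20.

20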